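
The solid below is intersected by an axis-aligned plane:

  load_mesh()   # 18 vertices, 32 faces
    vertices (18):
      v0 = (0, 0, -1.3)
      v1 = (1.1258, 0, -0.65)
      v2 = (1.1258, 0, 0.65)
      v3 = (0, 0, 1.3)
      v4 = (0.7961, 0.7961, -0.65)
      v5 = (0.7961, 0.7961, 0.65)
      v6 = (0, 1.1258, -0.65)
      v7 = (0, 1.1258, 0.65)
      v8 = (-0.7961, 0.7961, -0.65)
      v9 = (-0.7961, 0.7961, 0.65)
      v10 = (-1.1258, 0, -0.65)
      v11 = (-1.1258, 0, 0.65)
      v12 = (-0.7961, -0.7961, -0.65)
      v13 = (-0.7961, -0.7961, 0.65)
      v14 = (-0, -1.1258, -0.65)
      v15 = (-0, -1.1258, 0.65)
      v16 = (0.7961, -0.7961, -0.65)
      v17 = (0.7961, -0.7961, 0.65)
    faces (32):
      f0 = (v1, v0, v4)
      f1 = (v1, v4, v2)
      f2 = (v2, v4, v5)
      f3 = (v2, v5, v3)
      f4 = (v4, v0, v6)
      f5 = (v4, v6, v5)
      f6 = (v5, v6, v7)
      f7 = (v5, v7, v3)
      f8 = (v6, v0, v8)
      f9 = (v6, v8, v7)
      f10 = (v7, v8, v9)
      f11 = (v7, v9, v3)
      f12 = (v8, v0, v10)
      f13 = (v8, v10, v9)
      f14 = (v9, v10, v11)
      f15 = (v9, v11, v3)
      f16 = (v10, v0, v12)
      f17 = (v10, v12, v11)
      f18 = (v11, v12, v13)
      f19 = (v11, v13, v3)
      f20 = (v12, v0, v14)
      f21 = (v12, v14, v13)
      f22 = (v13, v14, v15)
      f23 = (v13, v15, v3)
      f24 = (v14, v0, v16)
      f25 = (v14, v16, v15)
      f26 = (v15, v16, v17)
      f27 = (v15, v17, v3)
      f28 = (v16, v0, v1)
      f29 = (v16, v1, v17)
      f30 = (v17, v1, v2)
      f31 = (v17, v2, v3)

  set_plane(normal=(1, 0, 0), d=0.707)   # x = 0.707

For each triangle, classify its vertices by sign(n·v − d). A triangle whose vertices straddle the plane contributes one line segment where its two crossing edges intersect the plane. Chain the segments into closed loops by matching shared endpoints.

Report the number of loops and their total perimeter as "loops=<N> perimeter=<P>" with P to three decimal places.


Straddling triangles (12 of 32):
  (v1,v0,v4) [+-+] → (0.707, 0, -0.891801)–(0.707, 0.707, -0.722748)  len=0.7269
  (v2,v5,v3) [++-] → (0.707, 0.707, 0.722748)–(0.707, 0, 0.891801)  len=0.7269
  (v4,v0,v6) [+--] → (0.707, 0.707, -0.722748)–(0.707, 0.833, -0.65)  len=0.1455
  (v4,v6,v5) [+-+] → (0.707, 0.833, -0.65)–(0.707, 0.833, 0.504503)  len=1.1545
  (v5,v6,v7) [+--] → (0.707, 0.833, 0.504503)–(0.707, 0.833, 0.65)  len=0.1455
  (v5,v7,v3) [+--] → (0.707, 0.833, 0.65)–(0.707, 0.707, 0.722748)  len=0.1455
  (v14,v0,v16) [--+] → (0.707, -0.707, -0.722748)–(0.707, -0.833, -0.65)  len=0.1455
  (v14,v16,v15) [-+-] → (0.707, -0.833, -0.65)–(0.707, -0.833, -0.504503)  len=0.1455
  (v15,v16,v17) [-++] → (0.707, -0.833, -0.504503)–(0.707, -0.833, 0.65)  len=1.1545
  (v15,v17,v3) [-+-] → (0.707, -0.833, 0.65)–(0.707, -0.707, 0.722748)  len=0.1455
  (v16,v0,v1) [+-+] → (0.707, -0.707, -0.722748)–(0.707, 0, -0.891801)  len=0.7269
  (v17,v2,v3) [++-] → (0.707, 0, 0.891801)–(0.707, -0.707, 0.722748)  len=0.7269

Chained into 1 loop(s):
  loop 1: 12 segments, perimeter = 6.0897
Total perimeter = 6.090

loops=1 perimeter=6.090


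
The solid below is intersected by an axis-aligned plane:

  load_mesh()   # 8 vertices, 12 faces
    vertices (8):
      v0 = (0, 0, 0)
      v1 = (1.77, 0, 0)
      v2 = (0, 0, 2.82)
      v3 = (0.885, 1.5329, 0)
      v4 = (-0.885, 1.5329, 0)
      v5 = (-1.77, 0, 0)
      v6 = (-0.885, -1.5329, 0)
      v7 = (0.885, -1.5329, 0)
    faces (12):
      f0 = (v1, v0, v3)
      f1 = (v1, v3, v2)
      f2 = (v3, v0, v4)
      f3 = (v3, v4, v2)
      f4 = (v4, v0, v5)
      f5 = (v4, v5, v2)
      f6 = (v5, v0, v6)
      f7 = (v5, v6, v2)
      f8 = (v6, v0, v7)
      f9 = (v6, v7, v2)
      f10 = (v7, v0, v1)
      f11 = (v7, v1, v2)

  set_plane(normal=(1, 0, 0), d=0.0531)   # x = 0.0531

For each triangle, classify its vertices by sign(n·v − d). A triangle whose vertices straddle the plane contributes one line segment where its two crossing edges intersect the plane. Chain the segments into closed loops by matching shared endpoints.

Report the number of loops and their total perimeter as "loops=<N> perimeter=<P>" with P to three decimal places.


Straddling triangles (8 of 12):
  (v1,v0,v3) [+-+] → (0.0531, 0, 0)–(0.0531, 0.091974, 0)  len=0.0920
  (v1,v3,v2) [++-] → (0.0531, 0.091974, 2.6508)–(0.0531, 0, 2.7354)  len=0.1250
  (v3,v0,v4) [+--] → (0.0531, 0.091974, 0)–(0.0531, 1.5329, 0)  len=1.4409
  (v3,v4,v2) [+--] → (0.0531, 1.5329, 0)–(0.0531, 0.091974, 2.6508)  len=3.0171
  (v6,v0,v7) [--+] → (0.0531, -0.091974, 0)–(0.0531, -1.5329, 0)  len=1.4409
  (v6,v7,v2) [-+-] → (0.0531, -1.5329, 0)–(0.0531, -0.091974, 2.6508)  len=3.0171
  (v7,v0,v1) [+-+] → (0.0531, -0.091974, 0)–(0.0531, 0, 0)  len=0.0920
  (v7,v1,v2) [++-] → (0.0531, 0, 2.7354)–(0.0531, -0.091974, 2.6508)  len=0.1250

Chained into 1 loop(s):
  loop 1: 8 segments, perimeter = 9.3500
Total perimeter = 9.350

loops=1 perimeter=9.350


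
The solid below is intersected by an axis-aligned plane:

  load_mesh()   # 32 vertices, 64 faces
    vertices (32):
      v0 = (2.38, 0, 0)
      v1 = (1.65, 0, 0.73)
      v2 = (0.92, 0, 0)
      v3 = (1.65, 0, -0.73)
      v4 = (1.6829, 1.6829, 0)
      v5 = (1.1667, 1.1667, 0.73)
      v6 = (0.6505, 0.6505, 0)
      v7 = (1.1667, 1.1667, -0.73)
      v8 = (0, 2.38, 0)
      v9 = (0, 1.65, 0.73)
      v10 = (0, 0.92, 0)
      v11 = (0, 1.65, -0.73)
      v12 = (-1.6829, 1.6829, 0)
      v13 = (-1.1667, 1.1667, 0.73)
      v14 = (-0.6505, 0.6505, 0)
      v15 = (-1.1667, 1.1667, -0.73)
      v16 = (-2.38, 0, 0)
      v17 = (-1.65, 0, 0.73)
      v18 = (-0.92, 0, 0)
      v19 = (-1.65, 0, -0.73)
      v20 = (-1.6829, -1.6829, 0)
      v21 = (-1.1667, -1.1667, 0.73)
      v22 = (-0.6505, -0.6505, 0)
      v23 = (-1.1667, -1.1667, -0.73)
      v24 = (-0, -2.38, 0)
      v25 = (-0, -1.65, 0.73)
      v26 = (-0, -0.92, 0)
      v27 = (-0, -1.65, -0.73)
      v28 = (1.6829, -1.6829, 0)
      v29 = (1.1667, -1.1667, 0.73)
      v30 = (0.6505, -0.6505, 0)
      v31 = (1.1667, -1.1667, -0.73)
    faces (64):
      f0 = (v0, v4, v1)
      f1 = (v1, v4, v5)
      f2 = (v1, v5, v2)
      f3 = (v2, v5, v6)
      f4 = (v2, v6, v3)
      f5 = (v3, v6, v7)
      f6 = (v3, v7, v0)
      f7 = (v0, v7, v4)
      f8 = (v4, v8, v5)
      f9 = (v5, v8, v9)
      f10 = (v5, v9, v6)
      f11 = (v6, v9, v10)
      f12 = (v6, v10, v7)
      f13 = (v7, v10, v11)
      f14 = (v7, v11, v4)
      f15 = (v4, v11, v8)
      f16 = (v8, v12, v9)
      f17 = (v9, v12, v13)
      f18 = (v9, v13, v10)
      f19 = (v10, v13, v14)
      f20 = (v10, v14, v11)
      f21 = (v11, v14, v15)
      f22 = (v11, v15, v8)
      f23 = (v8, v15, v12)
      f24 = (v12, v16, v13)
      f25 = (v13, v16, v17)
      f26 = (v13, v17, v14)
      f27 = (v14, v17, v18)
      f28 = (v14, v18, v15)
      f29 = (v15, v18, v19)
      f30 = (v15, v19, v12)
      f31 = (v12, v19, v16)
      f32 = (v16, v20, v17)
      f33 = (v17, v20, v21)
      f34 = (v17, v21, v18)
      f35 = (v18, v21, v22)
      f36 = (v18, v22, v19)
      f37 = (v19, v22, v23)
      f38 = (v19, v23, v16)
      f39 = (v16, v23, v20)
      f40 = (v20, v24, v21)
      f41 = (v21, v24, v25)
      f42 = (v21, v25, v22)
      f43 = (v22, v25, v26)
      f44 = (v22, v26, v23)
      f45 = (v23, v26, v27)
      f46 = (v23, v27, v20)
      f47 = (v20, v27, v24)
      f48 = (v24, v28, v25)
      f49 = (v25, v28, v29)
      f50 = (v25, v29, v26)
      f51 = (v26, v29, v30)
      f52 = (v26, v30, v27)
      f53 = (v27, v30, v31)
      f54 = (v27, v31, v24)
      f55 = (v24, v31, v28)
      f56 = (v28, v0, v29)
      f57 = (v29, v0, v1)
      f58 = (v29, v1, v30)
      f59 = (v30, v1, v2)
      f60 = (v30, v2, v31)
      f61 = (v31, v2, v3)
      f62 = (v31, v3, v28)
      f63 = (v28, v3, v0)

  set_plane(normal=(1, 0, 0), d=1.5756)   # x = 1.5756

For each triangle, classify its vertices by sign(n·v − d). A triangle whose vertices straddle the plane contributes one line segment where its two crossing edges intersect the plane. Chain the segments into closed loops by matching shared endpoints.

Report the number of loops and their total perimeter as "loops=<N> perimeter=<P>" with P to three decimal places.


loops=1 perimeter=7.680

Straddling triangles (18 of 64):
  (v1,v4,v5) [++-] → (1.5756, 1.5756, 0.151742)–(1.5756, 0.179604, 0.73)  len=1.5110
  (v1,v5,v2) [+--] → (1.5756, 0.179604, 0.73)–(1.5756, 0, 0.6556)  len=0.1944
  (v2,v6,v3) [--+] → (1.5756, 0.0484214, -0.675661)–(1.5756, 0, -0.6556)  len=0.0524
  (v3,v6,v7) [+--] → (1.5756, 0.0484214, -0.675661)–(1.5756, 0.179604, -0.73)  len=0.1420
  (v3,v7,v0) [+-+] → (1.5756, 0.179604, -0.73)–(1.5756, 0.773505, -0.483979)  len=0.6428
  (v0,v7,v4) [+-+] → (1.5756, 0.773505, -0.483979)–(1.5756, 1.5756, -0.151742)  len=0.8682
  (v4,v8,v5) [+--] → (1.5756, 1.72735, 0)–(1.5756, 1.5756, 0.151742)  len=0.2146
  (v7,v11,v4) [--+] → (1.5756, 1.6808, -0.0465441)–(1.5756, 1.5756, -0.151742)  len=0.1488
  (v4,v11,v8) [+--] → (1.5756, 1.6808, -0.0465441)–(1.5756, 1.72735, 0)  len=0.0658
  (v24,v28,v25) [-+-] → (1.5756, -1.72735, 0)–(1.5756, -1.6808, 0.0465441)  len=0.0658
  (v25,v28,v29) [-+-] → (1.5756, -1.6808, 0.0465441)–(1.5756, -1.5756, 0.151742)  len=0.1488
  (v24,v31,v28) [--+] → (1.5756, -1.5756, -0.151742)–(1.5756, -1.72735, 0)  len=0.2146
  (v28,v0,v29) [++-] → (1.5756, -0.773505, 0.483979)–(1.5756, -1.5756, 0.151742)  len=0.8682
  (v29,v0,v1) [-++] → (1.5756, -0.773505, 0.483979)–(1.5756, -0.179604, 0.73)  len=0.6428
  (v29,v1,v30) [-+-] → (1.5756, -0.179604, 0.73)–(1.5756, -0.0484214, 0.675661)  len=0.1420
  (v30,v1,v2) [-+-] → (1.5756, -0.0484214, 0.675661)–(1.5756, 0, 0.6556)  len=0.0524
  (v31,v2,v3) [--+] → (1.5756, 0, -0.6556)–(1.5756, -0.179604, -0.73)  len=0.1944
  (v31,v3,v28) [-++] → (1.5756, -0.179604, -0.73)–(1.5756, -1.5756, -0.151742)  len=1.5110

Chained into 1 loop(s):
  loop 1: 18 segments, perimeter = 7.6801
Total perimeter = 7.680


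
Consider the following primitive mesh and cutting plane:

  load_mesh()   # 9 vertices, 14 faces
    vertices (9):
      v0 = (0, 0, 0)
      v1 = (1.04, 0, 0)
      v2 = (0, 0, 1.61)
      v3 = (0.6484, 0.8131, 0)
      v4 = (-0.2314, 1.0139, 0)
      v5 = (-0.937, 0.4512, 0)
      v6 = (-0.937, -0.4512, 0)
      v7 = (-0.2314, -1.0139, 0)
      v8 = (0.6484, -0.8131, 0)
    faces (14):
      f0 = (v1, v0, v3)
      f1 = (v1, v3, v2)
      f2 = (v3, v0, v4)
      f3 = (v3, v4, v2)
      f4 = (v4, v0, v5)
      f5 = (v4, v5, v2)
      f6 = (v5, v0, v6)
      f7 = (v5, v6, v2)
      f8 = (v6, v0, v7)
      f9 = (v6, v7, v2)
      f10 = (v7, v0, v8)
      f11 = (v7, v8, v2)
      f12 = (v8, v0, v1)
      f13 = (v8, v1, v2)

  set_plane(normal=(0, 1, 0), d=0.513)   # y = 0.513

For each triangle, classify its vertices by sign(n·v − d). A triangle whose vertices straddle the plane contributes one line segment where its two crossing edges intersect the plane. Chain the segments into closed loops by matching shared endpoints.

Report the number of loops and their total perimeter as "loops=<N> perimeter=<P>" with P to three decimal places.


loops=1 perimeter=4.011

Straddling triangles (6 of 14):
  (v1,v0,v3) [--+] → (0.409088, 0.513, 0)–(0.792932, 0.513, 0)  len=0.3838
  (v1,v3,v2) [-+-] → (0.792932, 0.513, 0)–(0.409088, 0.513, 0.594221)  len=0.7074
  (v3,v0,v4) [+-+] → (0.409088, 0.513, 0)–(-0.117081, 0.513, 0)  len=0.5262
  (v3,v4,v2) [++-] → (-0.117081, 0.513, 0.795393)–(0.409088, 0.513, 0.594221)  len=0.5633
  (v4,v0,v5) [+--] → (-0.117081, 0.513, 0)–(-0.859506, 0.513, 0)  len=0.7424
  (v4,v5,v2) [+--] → (-0.859506, 0.513, 0)–(-0.117081, 0.513, 0.795393)  len=1.0880

Chained into 1 loop(s):
  loop 1: 6 segments, perimeter = 4.0112
Total perimeter = 4.011


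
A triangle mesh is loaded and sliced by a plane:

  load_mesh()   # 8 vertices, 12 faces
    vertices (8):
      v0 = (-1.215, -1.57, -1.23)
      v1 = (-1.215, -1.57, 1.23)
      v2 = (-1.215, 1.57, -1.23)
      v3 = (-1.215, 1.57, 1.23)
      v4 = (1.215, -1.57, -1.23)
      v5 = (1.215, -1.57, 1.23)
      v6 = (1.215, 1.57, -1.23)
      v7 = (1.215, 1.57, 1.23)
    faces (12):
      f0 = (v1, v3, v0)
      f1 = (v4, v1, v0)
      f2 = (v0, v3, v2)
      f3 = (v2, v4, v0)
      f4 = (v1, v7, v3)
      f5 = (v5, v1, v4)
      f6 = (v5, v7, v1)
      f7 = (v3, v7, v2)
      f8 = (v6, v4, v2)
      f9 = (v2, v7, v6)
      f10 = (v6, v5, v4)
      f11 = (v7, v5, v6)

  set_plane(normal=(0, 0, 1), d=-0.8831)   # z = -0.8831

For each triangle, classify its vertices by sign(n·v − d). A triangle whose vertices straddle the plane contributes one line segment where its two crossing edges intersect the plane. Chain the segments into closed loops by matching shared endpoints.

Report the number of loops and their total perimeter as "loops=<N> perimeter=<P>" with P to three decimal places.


loops=1 perimeter=11.140

Straddling triangles (8 of 12):
  (v1,v3,v0) [++-] → (-1.215, -1.12721, -0.8831)–(-1.215, -1.57, -0.8831)  len=0.4428
  (v4,v1,v0) [-+-] → (0.87233, -1.57, -0.8831)–(-1.215, -1.57, -0.8831)  len=2.0873
  (v0,v3,v2) [-+-] → (-1.215, -1.12721, -0.8831)–(-1.215, 1.57, -0.8831)  len=2.6972
  (v5,v1,v4) [++-] → (0.87233, -1.57, -0.8831)–(1.215, -1.57, -0.8831)  len=0.3427
  (v3,v7,v2) [++-] → (-0.87233, 1.57, -0.8831)–(-1.215, 1.57, -0.8831)  len=0.3427
  (v2,v7,v6) [-+-] → (-0.87233, 1.57, -0.8831)–(1.215, 1.57, -0.8831)  len=2.0873
  (v6,v5,v4) [-+-] → (1.215, 1.12721, -0.8831)–(1.215, -1.57, -0.8831)  len=2.6972
  (v7,v5,v6) [++-] → (1.215, 1.12721, -0.8831)–(1.215, 1.57, -0.8831)  len=0.4428

Chained into 1 loop(s):
  loop 1: 8 segments, perimeter = 11.1400
Total perimeter = 11.140


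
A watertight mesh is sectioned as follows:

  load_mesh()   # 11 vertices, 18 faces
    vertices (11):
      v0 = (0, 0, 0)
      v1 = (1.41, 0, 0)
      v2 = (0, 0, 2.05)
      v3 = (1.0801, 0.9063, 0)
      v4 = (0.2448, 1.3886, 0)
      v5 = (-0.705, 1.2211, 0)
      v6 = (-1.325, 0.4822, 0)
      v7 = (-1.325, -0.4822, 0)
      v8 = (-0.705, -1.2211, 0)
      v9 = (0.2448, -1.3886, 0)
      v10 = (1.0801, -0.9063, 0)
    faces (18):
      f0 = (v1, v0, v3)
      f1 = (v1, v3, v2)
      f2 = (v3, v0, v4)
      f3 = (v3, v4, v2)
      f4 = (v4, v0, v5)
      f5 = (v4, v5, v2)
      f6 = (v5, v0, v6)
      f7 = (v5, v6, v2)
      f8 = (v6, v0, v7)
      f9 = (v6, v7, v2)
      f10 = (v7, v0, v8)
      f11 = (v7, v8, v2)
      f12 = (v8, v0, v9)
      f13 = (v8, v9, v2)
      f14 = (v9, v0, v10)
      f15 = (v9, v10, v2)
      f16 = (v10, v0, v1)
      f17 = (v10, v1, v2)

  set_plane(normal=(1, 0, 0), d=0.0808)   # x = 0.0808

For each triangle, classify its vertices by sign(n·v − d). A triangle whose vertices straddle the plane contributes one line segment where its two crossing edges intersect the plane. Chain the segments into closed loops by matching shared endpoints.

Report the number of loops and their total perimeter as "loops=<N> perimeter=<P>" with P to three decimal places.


Straddling triangles (12 of 18):
  (v1,v0,v3) [+-+] → (0.0808, 0, 0)–(0.0808, 0.0677984, 0)  len=0.0678
  (v1,v3,v2) [++-] → (0.0808, 0.0677984, 1.89664)–(0.0808, 0, 1.93252)  len=0.0767
  (v3,v0,v4) [+-+] → (0.0808, 0.0677984, 0)–(0.0808, 0.458329, 0)  len=0.3905
  (v3,v4,v2) [++-] → (0.0808, 0.458329, 1.37337)–(0.0808, 0.0677984, 1.89664)  len=0.6529
  (v4,v0,v5) [+--] → (0.0808, 0.458329, 0)–(0.0808, 1.35968, 0)  len=0.9013
  (v4,v5,v2) [+--] → (0.0808, 1.35968, 0)–(0.0808, 0.458329, 1.37337)  len=1.6427
  (v8,v0,v9) [--+] → (0.0808, -0.458329, 0)–(0.0808, -1.35968, 0)  len=0.9013
  (v8,v9,v2) [-+-] → (0.0808, -1.35968, 0)–(0.0808, -0.458329, 1.37337)  len=1.6427
  (v9,v0,v10) [+-+] → (0.0808, -0.458329, 0)–(0.0808, -0.0677984, 0)  len=0.3905
  (v9,v10,v2) [++-] → (0.0808, -0.0677984, 1.89664)–(0.0808, -0.458329, 1.37337)  len=0.6529
  (v10,v0,v1) [+-+] → (0.0808, -0.0677984, 0)–(0.0808, 0, 0)  len=0.0678
  (v10,v1,v2) [++-] → (0.0808, 0, 1.93252)–(0.0808, -0.0677984, 1.89664)  len=0.0767

Chained into 1 loop(s):
  loop 1: 12 segments, perimeter = 7.4641
Total perimeter = 7.464

loops=1 perimeter=7.464


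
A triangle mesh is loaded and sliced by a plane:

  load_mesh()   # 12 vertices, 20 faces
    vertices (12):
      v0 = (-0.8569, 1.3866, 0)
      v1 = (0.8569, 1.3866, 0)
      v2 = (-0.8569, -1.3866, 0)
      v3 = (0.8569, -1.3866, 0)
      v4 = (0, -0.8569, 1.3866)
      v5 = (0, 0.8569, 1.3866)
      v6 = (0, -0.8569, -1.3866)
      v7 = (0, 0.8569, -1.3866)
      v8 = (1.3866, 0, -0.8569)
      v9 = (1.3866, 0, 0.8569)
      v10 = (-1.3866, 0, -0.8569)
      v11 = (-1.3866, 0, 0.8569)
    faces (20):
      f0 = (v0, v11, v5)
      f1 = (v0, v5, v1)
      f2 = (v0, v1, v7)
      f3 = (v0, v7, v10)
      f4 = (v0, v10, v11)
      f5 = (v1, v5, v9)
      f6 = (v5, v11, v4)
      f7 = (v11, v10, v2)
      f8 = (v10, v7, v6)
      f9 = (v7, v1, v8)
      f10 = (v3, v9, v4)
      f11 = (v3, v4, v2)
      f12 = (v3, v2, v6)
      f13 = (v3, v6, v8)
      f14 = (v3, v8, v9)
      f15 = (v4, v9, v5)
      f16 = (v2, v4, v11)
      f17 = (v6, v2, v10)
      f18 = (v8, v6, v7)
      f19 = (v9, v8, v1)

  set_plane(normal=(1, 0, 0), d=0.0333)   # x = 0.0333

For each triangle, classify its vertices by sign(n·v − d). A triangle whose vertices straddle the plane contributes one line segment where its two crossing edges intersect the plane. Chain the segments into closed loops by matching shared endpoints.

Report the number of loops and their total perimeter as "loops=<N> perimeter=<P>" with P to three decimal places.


Straddling triangles (10 of 20):
  (v0,v5,v1) [--+] → (0.0333, 0.877485, 1.33272)–(0.0333, 1.3866, 0)  len=1.4266
  (v0,v1,v7) [-+-] → (0.0333, 1.3866, 0)–(0.0333, 0.877485, -1.33272)  len=1.4266
  (v1,v5,v9) [+-+] → (0.0333, 0.877485, 1.33272)–(0.0333, 0.836321, 1.37388)  len=0.0582
  (v7,v1,v8) [-++] → (0.0333, 0.877485, -1.33272)–(0.0333, 0.836321, -1.37388)  len=0.0582
  (v3,v9,v4) [++-] → (0.0333, -0.836321, 1.37388)–(0.0333, -0.877485, 1.33272)  len=0.0582
  (v3,v4,v2) [+--] → (0.0333, -0.877485, 1.33272)–(0.0333, -1.3866, 0)  len=1.4266
  (v3,v2,v6) [+--] → (0.0333, -1.3866, 0)–(0.0333, -0.877485, -1.33272)  len=1.4266
  (v3,v6,v8) [+-+] → (0.0333, -0.877485, -1.33272)–(0.0333, -0.836321, -1.37388)  len=0.0582
  (v4,v9,v5) [-+-] → (0.0333, -0.836321, 1.37388)–(0.0333, 0.836321, 1.37388)  len=1.6726
  (v8,v6,v7) [+--] → (0.0333, -0.836321, -1.37388)–(0.0333, 0.836321, -1.37388)  len=1.6726

Chained into 1 loop(s):
  loop 1: 10 segments, perimeter = 9.2847
Total perimeter = 9.285

loops=1 perimeter=9.285


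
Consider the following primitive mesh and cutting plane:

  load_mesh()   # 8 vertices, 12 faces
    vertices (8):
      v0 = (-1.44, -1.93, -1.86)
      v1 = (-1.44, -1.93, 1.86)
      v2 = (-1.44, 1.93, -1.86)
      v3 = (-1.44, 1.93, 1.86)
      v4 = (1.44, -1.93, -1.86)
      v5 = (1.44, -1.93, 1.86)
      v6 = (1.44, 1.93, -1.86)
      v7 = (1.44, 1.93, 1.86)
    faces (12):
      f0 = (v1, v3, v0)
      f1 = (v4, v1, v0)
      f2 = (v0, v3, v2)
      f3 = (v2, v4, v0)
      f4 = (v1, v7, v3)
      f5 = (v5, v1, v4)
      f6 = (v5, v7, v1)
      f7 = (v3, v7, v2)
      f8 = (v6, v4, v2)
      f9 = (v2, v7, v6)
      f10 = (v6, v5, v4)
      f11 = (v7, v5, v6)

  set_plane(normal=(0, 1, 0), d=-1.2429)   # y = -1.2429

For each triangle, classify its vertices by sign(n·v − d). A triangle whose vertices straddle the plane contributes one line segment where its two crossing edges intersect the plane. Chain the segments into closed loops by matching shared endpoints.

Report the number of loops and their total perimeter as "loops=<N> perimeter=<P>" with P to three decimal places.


loops=1 perimeter=13.200

Straddling triangles (8 of 12):
  (v1,v3,v0) [-+-] → (-1.44, -1.2429, 1.86)–(-1.44, -1.2429, -1.19782)  len=3.0578
  (v0,v3,v2) [-++] → (-1.44, -1.2429, -1.19782)–(-1.44, -1.2429, -1.86)  len=0.6622
  (v2,v4,v0) [+--] → (0.927345, -1.2429, -1.86)–(-1.44, -1.2429, -1.86)  len=2.3673
  (v1,v7,v3) [-++] → (-0.927345, -1.2429, 1.86)–(-1.44, -1.2429, 1.86)  len=0.5127
  (v5,v7,v1) [-+-] → (1.44, -1.2429, 1.86)–(-0.927345, -1.2429, 1.86)  len=2.3673
  (v6,v4,v2) [+-+] → (1.44, -1.2429, -1.86)–(0.927345, -1.2429, -1.86)  len=0.5127
  (v6,v5,v4) [+--] → (1.44, -1.2429, 1.19782)–(1.44, -1.2429, -1.86)  len=3.0578
  (v7,v5,v6) [+-+] → (1.44, -1.2429, 1.86)–(1.44, -1.2429, 1.19782)  len=0.6622

Chained into 1 loop(s):
  loop 1: 8 segments, perimeter = 13.2000
Total perimeter = 13.200


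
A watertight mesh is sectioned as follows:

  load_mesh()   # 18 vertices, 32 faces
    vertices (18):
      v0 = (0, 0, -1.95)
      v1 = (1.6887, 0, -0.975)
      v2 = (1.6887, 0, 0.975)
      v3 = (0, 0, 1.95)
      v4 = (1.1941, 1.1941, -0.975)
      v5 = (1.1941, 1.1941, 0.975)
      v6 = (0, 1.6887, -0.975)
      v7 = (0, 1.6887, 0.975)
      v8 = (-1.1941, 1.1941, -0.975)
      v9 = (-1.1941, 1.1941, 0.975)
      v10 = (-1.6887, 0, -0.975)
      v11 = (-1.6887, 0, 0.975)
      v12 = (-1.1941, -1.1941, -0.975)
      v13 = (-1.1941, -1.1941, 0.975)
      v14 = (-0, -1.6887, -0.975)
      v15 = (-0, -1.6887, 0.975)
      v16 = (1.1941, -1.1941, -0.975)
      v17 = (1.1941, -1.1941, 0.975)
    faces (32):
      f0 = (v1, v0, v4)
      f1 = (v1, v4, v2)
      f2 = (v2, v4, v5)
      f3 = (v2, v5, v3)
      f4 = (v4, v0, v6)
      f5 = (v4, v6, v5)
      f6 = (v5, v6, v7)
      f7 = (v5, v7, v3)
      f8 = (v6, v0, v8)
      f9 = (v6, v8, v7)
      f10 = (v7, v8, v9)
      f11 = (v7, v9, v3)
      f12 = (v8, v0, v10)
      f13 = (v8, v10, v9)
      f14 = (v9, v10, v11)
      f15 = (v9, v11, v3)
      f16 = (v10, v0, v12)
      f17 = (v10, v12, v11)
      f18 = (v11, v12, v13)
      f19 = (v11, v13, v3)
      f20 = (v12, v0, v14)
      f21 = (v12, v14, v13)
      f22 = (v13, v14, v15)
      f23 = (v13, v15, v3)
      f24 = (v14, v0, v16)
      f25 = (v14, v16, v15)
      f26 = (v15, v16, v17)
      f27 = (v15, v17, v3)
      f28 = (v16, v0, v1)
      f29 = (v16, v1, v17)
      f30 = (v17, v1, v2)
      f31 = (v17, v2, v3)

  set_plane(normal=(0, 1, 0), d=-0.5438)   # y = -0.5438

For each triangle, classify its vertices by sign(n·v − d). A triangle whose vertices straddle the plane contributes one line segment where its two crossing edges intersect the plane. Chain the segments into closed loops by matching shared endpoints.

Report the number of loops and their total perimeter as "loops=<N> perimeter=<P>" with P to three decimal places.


Straddling triangles (12 of 32):
  (v10,v0,v12) [++-] → (-0.5438, -0.5438, -1.50598)–(-1.46346, -0.5438, -0.975)  len=1.0619
  (v10,v12,v11) [+-+] → (-1.46346, -0.5438, -0.975)–(-1.46346, -0.5438, 0.0869588)  len=1.0620
  (v11,v12,v13) [+--] → (-1.46346, -0.5438, 0.0869588)–(-1.46346, -0.5438, 0.975)  len=0.8880
  (v11,v13,v3) [+-+] → (-1.46346, -0.5438, 0.975)–(-0.5438, -0.5438, 1.50598)  len=1.0619
  (v12,v0,v14) [-+-] → (-0.5438, -0.5438, -1.50598)–(0, -0.5438, -1.63603)  len=0.5591
  (v13,v15,v3) [--+] → (0, -0.5438, 1.63603)–(-0.5438, -0.5438, 1.50598)  len=0.5591
  (v14,v0,v16) [-+-] → (0, -0.5438, -1.63603)–(0.5438, -0.5438, -1.50598)  len=0.5591
  (v15,v17,v3) [--+] → (0.5438, -0.5438, 1.50598)–(0, -0.5438, 1.63603)  len=0.5591
  (v16,v0,v1) [-++] → (0.5438, -0.5438, -1.50598)–(1.46346, -0.5438, -0.975)  len=1.0619
  (v16,v1,v17) [-+-] → (1.46346, -0.5438, -0.975)–(1.46346, -0.5438, -0.0869588)  len=0.8880
  (v17,v1,v2) [-++] → (1.46346, -0.5438, -0.0869588)–(1.46346, -0.5438, 0.975)  len=1.0620
  (v17,v2,v3) [-++] → (1.46346, -0.5438, 0.975)–(0.5438, -0.5438, 1.50598)  len=1.0619

Chained into 1 loop(s):
  loop 1: 12 segments, perimeter = 10.3843
Total perimeter = 10.384

loops=1 perimeter=10.384


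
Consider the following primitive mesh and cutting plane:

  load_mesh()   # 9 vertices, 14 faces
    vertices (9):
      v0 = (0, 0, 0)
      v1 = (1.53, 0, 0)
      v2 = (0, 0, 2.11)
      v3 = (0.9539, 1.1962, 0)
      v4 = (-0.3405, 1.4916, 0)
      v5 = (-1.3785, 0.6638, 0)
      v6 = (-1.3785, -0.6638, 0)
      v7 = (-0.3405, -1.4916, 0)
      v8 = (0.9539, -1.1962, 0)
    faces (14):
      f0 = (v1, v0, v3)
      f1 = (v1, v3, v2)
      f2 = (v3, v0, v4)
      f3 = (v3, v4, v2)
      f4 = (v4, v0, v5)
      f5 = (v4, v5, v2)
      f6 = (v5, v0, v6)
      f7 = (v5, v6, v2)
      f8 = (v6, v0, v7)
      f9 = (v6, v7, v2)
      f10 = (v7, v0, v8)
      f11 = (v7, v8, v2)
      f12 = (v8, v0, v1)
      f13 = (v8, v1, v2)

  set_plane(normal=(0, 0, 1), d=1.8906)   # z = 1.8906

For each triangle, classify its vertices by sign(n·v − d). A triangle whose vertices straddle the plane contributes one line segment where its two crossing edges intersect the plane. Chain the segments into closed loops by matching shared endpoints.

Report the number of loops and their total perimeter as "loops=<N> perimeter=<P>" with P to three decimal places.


Straddling triangles (7 of 14):
  (v1,v3,v2) [--+] → (0.0991875, 0.124382, 1.8906)–(0.159091, 0, 1.8906)  len=0.1381
  (v3,v4,v2) [--+] → (-0.0354055, 0.155098, 1.8906)–(0.0991875, 0.124382, 1.8906)  len=0.1381
  (v4,v5,v2) [--+] → (-0.143338, 0.0690226, 1.8906)–(-0.0354055, 0.155098, 1.8906)  len=0.1381
  (v5,v6,v2) [--+] → (-0.143338, -0.0690226, 1.8906)–(-0.143338, 0.0690226, 1.8906)  len=0.1380
  (v6,v7,v2) [--+] → (-0.0354055, -0.155098, 1.8906)–(-0.143338, -0.0690226, 1.8906)  len=0.1381
  (v7,v8,v2) [--+] → (0.0991875, -0.124382, 1.8906)–(-0.0354055, -0.155098, 1.8906)  len=0.1381
  (v8,v1,v2) [--+] → (0.159091, 0, 1.8906)–(0.0991875, -0.124382, 1.8906)  len=0.1381

Chained into 1 loop(s):
  loop 1: 7 segments, perimeter = 0.9664
Total perimeter = 0.966

loops=1 perimeter=0.966


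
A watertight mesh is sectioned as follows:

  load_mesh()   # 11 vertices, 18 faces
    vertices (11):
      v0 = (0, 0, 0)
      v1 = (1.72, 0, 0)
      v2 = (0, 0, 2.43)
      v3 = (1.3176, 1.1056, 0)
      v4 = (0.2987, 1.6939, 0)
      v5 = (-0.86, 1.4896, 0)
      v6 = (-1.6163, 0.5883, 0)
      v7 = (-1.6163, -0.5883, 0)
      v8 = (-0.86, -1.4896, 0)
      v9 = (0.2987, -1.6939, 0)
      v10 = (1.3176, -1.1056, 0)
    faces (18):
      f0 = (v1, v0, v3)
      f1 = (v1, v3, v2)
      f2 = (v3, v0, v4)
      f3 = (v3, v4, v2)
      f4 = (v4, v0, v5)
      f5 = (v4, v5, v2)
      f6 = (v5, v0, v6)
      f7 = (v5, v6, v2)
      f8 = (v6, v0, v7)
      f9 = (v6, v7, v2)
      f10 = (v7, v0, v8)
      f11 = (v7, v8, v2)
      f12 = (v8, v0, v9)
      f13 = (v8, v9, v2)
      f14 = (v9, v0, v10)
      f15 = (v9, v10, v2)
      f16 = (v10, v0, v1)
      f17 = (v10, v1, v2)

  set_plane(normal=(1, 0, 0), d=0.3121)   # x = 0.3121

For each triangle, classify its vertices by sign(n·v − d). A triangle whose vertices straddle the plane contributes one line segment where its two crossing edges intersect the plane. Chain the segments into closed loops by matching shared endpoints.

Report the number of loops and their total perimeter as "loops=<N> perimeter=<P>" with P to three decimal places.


Straddling triangles (8 of 18):
  (v1,v0,v3) [+-+] → (0.3121, 0, 0)–(0.3121, 0.261884, 0)  len=0.2619
  (v1,v3,v2) [++-] → (0.3121, 0.261884, 1.85441)–(0.3121, 0, 1.98907)  len=0.2945
  (v3,v0,v4) [+--] → (0.3121, 0.261884, 0)–(0.3121, 1.68616, 0)  len=1.4243
  (v3,v4,v2) [+--] → (0.3121, 1.68616, 0)–(0.3121, 0.261884, 1.85441)  len=2.3382
  (v9,v0,v10) [--+] → (0.3121, -0.261884, 0)–(0.3121, -1.68616, 0)  len=1.4243
  (v9,v10,v2) [-+-] → (0.3121, -1.68616, 0)–(0.3121, -0.261884, 1.85441)  len=2.3382
  (v10,v0,v1) [+-+] → (0.3121, -0.261884, 0)–(0.3121, 0, 0)  len=0.2619
  (v10,v1,v2) [++-] → (0.3121, 0, 1.98907)–(0.3121, -0.261884, 1.85441)  len=0.2945

Chained into 1 loop(s):
  loop 1: 8 segments, perimeter = 8.6378
Total perimeter = 8.638

loops=1 perimeter=8.638


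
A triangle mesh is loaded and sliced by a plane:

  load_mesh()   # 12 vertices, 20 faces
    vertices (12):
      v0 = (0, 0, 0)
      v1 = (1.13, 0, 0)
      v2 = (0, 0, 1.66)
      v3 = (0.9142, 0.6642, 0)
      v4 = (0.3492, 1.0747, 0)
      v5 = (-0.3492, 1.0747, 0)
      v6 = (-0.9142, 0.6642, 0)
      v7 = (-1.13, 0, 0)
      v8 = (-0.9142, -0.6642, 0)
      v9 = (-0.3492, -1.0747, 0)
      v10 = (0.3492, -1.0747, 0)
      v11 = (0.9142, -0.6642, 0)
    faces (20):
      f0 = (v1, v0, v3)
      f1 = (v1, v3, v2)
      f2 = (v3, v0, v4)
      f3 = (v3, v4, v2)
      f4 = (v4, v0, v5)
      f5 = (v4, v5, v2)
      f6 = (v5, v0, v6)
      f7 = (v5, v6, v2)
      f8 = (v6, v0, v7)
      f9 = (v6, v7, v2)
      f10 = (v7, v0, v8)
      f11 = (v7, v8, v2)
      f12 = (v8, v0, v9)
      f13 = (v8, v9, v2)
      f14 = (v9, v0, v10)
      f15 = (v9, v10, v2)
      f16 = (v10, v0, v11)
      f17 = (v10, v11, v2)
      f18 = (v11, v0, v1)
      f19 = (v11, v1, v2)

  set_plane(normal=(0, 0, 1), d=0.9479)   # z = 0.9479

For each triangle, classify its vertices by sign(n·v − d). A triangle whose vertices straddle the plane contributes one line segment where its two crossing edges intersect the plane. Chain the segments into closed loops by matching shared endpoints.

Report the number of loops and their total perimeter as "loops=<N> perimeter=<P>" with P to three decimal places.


loops=1 perimeter=2.996

Straddling triangles (10 of 20):
  (v1,v3,v2) [--+] → (0.39217, 0.284926, 0.9479)–(0.484743, 0, 0.9479)  len=0.2996
  (v3,v4,v2) [--+] → (0.149798, 0.46102, 0.9479)–(0.39217, 0.284926, 0.9479)  len=0.2996
  (v4,v5,v2) [--+] → (-0.149798, 0.46102, 0.9479)–(0.149798, 0.46102, 0.9479)  len=0.2996
  (v5,v6,v2) [--+] → (-0.39217, 0.284926, 0.9479)–(-0.149798, 0.46102, 0.9479)  len=0.2996
  (v6,v7,v2) [--+] → (-0.484743, 0, 0.9479)–(-0.39217, 0.284926, 0.9479)  len=0.2996
  (v7,v8,v2) [--+] → (-0.39217, -0.284926, 0.9479)–(-0.484743, 0, 0.9479)  len=0.2996
  (v8,v9,v2) [--+] → (-0.149798, -0.46102, 0.9479)–(-0.39217, -0.284926, 0.9479)  len=0.2996
  (v9,v10,v2) [--+] → (0.149798, -0.46102, 0.9479)–(-0.149798, -0.46102, 0.9479)  len=0.2996
  (v10,v11,v2) [--+] → (0.39217, -0.284926, 0.9479)–(0.149798, -0.46102, 0.9479)  len=0.2996
  (v11,v1,v2) [--+] → (0.484743, 0, 0.9479)–(0.39217, -0.284926, 0.9479)  len=0.2996

Chained into 1 loop(s):
  loop 1: 10 segments, perimeter = 2.9959
Total perimeter = 2.996


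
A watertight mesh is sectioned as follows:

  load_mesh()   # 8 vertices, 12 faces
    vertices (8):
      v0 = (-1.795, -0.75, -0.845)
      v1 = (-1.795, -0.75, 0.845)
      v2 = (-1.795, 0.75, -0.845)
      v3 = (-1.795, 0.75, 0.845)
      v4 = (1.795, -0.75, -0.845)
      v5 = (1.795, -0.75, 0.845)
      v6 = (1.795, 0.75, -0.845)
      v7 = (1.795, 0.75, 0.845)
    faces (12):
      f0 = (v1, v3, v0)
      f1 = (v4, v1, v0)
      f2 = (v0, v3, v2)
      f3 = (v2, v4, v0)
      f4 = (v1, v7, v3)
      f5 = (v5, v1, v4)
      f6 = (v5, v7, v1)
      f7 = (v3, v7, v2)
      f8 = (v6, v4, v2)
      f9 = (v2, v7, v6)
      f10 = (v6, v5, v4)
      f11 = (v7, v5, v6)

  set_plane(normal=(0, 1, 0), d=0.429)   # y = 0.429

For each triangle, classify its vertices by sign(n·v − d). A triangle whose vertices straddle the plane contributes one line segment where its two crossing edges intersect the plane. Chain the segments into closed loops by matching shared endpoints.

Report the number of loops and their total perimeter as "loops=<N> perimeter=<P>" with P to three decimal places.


Straddling triangles (8 of 12):
  (v1,v3,v0) [-+-] → (-1.795, 0.429, 0.845)–(-1.795, 0.429, 0.48334)  len=0.3617
  (v0,v3,v2) [-++] → (-1.795, 0.429, 0.48334)–(-1.795, 0.429, -0.845)  len=1.3283
  (v2,v4,v0) [+--] → (-1.02674, 0.429, -0.845)–(-1.795, 0.429, -0.845)  len=0.7683
  (v1,v7,v3) [-++] → (1.02674, 0.429, 0.845)–(-1.795, 0.429, 0.845)  len=2.8217
  (v5,v7,v1) [-+-] → (1.795, 0.429, 0.845)–(1.02674, 0.429, 0.845)  len=0.7683
  (v6,v4,v2) [+-+] → (1.795, 0.429, -0.845)–(-1.02674, 0.429, -0.845)  len=2.8217
  (v6,v5,v4) [+--] → (1.795, 0.429, -0.48334)–(1.795, 0.429, -0.845)  len=0.3617
  (v7,v5,v6) [+-+] → (1.795, 0.429, 0.845)–(1.795, 0.429, -0.48334)  len=1.3283

Chained into 1 loop(s):
  loop 1: 8 segments, perimeter = 10.5600
Total perimeter = 10.560

loops=1 perimeter=10.560


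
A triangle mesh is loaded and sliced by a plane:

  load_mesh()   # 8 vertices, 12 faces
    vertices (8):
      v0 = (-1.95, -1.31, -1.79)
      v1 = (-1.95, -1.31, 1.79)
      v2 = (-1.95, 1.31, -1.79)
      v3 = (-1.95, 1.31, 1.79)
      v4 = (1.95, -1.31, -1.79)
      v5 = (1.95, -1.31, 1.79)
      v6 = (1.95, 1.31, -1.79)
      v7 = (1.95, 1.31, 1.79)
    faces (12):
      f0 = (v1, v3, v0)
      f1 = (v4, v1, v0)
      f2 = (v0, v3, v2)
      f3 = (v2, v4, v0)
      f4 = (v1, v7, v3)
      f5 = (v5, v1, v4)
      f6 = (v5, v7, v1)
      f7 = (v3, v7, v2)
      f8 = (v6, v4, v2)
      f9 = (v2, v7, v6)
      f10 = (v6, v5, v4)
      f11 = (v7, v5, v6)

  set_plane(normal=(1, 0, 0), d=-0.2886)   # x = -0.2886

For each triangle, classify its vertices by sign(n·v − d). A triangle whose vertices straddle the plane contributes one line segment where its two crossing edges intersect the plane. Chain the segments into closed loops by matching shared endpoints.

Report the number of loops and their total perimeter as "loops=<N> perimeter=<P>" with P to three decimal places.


Straddling triangles (8 of 12):
  (v4,v1,v0) [+--] → (-0.2886, -1.31, 0.26492)–(-0.2886, -1.31, -1.79)  len=2.0549
  (v2,v4,v0) [-+-] → (-0.2886, 0.19388, -1.79)–(-0.2886, -1.31, -1.79)  len=1.5039
  (v1,v7,v3) [-+-] → (-0.2886, -0.19388, 1.79)–(-0.2886, 1.31, 1.79)  len=1.5039
  (v5,v1,v4) [+-+] → (-0.2886, -1.31, 1.79)–(-0.2886, -1.31, 0.26492)  len=1.5251
  (v5,v7,v1) [++-] → (-0.2886, -0.19388, 1.79)–(-0.2886, -1.31, 1.79)  len=1.1161
  (v3,v7,v2) [-+-] → (-0.2886, 1.31, 1.79)–(-0.2886, 1.31, -0.26492)  len=2.0549
  (v6,v4,v2) [++-] → (-0.2886, 0.19388, -1.79)–(-0.2886, 1.31, -1.79)  len=1.1161
  (v2,v7,v6) [-++] → (-0.2886, 1.31, -0.26492)–(-0.2886, 1.31, -1.79)  len=1.5251

Chained into 1 loop(s):
  loop 1: 8 segments, perimeter = 12.4000
Total perimeter = 12.400

loops=1 perimeter=12.400


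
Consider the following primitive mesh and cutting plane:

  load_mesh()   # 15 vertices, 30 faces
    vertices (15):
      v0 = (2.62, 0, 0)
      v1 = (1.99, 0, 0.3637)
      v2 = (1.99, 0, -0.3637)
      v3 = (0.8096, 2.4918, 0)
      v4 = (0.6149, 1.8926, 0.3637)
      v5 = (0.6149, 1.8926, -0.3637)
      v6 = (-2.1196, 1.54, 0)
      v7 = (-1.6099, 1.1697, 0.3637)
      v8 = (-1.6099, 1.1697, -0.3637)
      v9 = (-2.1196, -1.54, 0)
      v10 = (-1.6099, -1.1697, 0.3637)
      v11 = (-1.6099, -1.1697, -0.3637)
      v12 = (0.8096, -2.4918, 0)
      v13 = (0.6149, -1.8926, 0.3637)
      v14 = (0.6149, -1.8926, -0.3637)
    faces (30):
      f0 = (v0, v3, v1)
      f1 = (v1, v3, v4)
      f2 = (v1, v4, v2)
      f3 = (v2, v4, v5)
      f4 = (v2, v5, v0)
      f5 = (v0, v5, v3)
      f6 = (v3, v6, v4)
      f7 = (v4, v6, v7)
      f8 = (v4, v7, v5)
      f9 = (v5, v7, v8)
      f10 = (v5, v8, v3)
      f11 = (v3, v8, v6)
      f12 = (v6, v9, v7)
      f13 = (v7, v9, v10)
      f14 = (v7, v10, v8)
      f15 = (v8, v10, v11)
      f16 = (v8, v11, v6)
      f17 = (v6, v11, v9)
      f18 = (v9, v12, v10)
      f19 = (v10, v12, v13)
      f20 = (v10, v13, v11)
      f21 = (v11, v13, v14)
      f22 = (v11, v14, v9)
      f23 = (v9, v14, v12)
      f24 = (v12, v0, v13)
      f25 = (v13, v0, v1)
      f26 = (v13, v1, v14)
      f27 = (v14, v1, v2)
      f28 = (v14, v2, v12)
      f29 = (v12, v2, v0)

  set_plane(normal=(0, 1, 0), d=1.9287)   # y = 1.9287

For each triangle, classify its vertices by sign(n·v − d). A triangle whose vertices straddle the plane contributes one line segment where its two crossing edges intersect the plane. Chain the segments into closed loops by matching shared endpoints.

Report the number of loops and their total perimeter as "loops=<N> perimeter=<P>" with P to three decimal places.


loops=1 perimeter=4.542

Straddling triangles (6 of 30):
  (v0,v3,v1) [-+-] → (1.21872, 1.9287, 0)–(1.07635, 1.9287, 0.0821894)  len=0.1644
  (v1,v3,v4) [-+-] → (1.07635, 1.9287, 0.0821894)–(0.62663, 1.9287, 0.341788)  len=0.5193
  (v0,v5,v3) [--+] → (0.62663, 1.9287, -0.341788)–(1.21872, 1.9287, 0)  len=0.6837
  (v3,v6,v4) [+--] → (-0.923361, 1.9287, 0)–(0.62663, 1.9287, 0.341788)  len=1.5872
  (v5,v8,v3) [--+] → (-0.220897, 1.9287, -0.154905)–(0.62663, 1.9287, -0.341788)  len=0.8679
  (v3,v8,v6) [+--] → (-0.220897, 1.9287, -0.154905)–(-0.923361, 1.9287, 0)  len=0.7193

Chained into 1 loop(s):
  loop 1: 6 segments, perimeter = 4.5418
Total perimeter = 4.542


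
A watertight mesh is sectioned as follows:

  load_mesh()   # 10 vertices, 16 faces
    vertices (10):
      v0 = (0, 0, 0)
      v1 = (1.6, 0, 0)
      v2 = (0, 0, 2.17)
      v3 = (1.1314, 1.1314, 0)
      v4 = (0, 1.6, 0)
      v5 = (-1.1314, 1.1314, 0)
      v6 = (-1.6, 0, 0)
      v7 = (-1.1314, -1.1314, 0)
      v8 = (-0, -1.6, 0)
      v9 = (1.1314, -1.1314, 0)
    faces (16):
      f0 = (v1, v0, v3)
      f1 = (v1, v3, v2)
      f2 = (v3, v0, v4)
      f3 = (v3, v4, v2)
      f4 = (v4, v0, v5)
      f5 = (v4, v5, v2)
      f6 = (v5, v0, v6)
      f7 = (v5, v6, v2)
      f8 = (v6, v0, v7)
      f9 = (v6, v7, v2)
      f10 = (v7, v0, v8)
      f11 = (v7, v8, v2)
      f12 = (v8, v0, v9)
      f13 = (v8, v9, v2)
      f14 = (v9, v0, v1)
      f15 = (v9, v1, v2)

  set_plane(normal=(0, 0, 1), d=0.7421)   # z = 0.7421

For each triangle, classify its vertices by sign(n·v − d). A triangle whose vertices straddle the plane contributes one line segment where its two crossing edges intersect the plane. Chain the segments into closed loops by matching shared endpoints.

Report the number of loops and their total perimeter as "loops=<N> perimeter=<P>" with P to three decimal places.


loops=1 perimeter=6.446

Straddling triangles (8 of 16):
  (v1,v3,v2) [--+] → (0.744482, 0.744482, 0.7421)–(1.05283, 0, 0.7421)  len=0.8058
  (v3,v4,v2) [--+] → (0, 1.05283, 0.7421)–(0.744482, 0.744482, 0.7421)  len=0.8058
  (v4,v5,v2) [--+] → (-0.744482, 0.744482, 0.7421)–(0, 1.05283, 0.7421)  len=0.8058
  (v5,v6,v2) [--+] → (-1.05283, 0, 0.7421)–(-0.744482, 0.744482, 0.7421)  len=0.8058
  (v6,v7,v2) [--+] → (-0.744482, -0.744482, 0.7421)–(-1.05283, 0, 0.7421)  len=0.8058
  (v7,v8,v2) [--+] → (0, -1.05283, 0.7421)–(-0.744482, -0.744482, 0.7421)  len=0.8058
  (v8,v9,v2) [--+] → (0.744482, -0.744482, 0.7421)–(0, -1.05283, 0.7421)  len=0.8058
  (v9,v1,v2) [--+] → (1.05283, 0, 0.7421)–(0.744482, -0.744482, 0.7421)  len=0.8058

Chained into 1 loop(s):
  loop 1: 8 segments, perimeter = 6.4465
Total perimeter = 6.446


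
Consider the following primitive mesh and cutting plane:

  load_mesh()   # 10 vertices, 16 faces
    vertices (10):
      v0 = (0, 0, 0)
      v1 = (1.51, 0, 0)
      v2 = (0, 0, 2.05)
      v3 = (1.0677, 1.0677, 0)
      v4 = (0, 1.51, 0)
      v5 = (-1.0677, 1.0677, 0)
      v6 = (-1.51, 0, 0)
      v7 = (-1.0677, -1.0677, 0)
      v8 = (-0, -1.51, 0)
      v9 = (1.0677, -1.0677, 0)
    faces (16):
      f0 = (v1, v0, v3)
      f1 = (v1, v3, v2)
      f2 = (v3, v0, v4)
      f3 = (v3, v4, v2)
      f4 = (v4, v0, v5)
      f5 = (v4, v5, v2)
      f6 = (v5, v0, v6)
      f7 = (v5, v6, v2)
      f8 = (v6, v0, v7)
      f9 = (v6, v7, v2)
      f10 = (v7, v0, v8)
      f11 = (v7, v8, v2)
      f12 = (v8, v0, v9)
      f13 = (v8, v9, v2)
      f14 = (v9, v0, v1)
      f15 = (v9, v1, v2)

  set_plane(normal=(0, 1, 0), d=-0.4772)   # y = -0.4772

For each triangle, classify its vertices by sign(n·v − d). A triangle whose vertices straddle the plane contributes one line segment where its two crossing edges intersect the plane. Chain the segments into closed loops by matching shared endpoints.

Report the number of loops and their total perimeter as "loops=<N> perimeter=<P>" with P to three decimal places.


loops=1 perimeter=6.536

Straddling triangles (8 of 16):
  (v6,v0,v7) [++-] → (-0.4772, -0.4772, 0)–(-1.31232, -0.4772, 0)  len=0.8351
  (v6,v7,v2) [+-+] → (-1.31232, -0.4772, 0)–(-0.4772, -0.4772, 1.13377)  len=1.4081
  (v7,v0,v8) [-+-] → (-0.4772, -0.4772, 0)–(0, -0.4772, 0)  len=0.4772
  (v7,v8,v2) [--+] → (0, -0.4772, 1.40215)–(-0.4772, -0.4772, 1.13377)  len=0.5475
  (v8,v0,v9) [-+-] → (0, -0.4772, 0)–(0.4772, -0.4772, 0)  len=0.4772
  (v8,v9,v2) [--+] → (0.4772, -0.4772, 1.13377)–(0, -0.4772, 1.40215)  len=0.5475
  (v9,v0,v1) [-++] → (0.4772, -0.4772, 0)–(1.31232, -0.4772, 0)  len=0.8351
  (v9,v1,v2) [-++] → (1.31232, -0.4772, 0)–(0.4772, -0.4772, 1.13377)  len=1.4081

Chained into 1 loop(s):
  loop 1: 8 segments, perimeter = 6.5359
Total perimeter = 6.536
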